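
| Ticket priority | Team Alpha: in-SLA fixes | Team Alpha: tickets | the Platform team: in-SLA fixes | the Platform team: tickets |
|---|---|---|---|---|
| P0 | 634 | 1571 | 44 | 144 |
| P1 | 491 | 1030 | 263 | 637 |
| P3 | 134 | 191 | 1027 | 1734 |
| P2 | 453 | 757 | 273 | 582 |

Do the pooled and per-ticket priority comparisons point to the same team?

P0: Team Alpha 634/1571 = 40.4%, the Platform team 44/144 = 30.6% → Team Alpha
P1: Team Alpha 491/1030 = 47.7%, the Platform team 263/637 = 41.3% → Team Alpha
P3: Team Alpha 134/191 = 70.2%, the Platform team 1027/1734 = 59.2% → Team Alpha
P2: Team Alpha 453/757 = 59.8%, the Platform team 273/582 = 46.9% → Team Alpha
Overall: Team Alpha 1712/3549 = 48.2%, the Platform team 1607/3097 = 51.9% → the Platform team
Team Alpha wins each ticket group but the Platform team wins overall — the comparison reverses. Team Alpha's tickets skew toward P0, which has a lower base rate.

No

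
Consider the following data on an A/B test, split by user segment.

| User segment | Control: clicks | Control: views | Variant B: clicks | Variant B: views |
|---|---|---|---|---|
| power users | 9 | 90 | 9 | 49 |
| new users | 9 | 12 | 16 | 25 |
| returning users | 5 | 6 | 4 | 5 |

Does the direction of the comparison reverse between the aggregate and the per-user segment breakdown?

No

Power users: Control 9/90 = 10.0%, Variant B 9/49 = 18.4% → Variant B
New users: Control 9/12 = 75.0%, Variant B 16/25 = 64.0% → Control
Returning users: Control 5/6 = 83.3%, Variant B 4/5 = 80.0% → Control
Overall: Control 23/108 = 21.3%, Variant B 29/79 = 36.7% → Variant B
Neither sweeps: Control wins 2 of 3 groups, Variant B wins 1. Variant B wins overall but not every group — no Simpson reversal.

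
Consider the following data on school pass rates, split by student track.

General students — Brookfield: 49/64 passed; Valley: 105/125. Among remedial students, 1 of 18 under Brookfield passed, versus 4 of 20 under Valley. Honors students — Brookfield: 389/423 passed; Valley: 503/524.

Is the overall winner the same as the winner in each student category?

General: Brookfield 49/64 = 76.6%, Valley 105/125 = 84.0% → Valley
Remedial: Brookfield 1/18 = 5.6%, Valley 4/20 = 20.0% → Valley
Honors: Brookfield 389/423 = 92.0%, Valley 503/524 = 96.0% → Valley
Overall: Brookfield 439/505 = 86.9%, Valley 612/669 = 91.5% → Valley
Valley wins overall and in every student group — no reversal.

Yes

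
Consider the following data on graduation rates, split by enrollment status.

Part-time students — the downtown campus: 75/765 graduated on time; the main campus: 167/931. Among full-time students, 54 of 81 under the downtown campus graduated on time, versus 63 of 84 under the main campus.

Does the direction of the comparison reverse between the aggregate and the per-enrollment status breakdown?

No

Part-time: the downtown campus 75/765 = 9.8%, the main campus 167/931 = 17.9% → the main campus
Full-time: the downtown campus 54/81 = 66.7%, the main campus 63/84 = 75.0% → the main campus
Overall: the downtown campus 129/846 = 15.2%, the main campus 230/1015 = 22.7% → the main campus
The main campus wins overall and in every enrollment group — no reversal.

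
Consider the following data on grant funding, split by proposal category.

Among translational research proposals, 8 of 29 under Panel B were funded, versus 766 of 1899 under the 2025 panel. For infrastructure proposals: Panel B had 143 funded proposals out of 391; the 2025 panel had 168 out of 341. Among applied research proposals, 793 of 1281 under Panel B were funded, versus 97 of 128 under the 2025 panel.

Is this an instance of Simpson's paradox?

Translational research: Panel B 8/29 = 27.6%, the 2025 panel 766/1899 = 40.3% → the 2025 panel
Infrastructure: Panel B 143/391 = 36.6%, the 2025 panel 168/341 = 49.3% → the 2025 panel
Applied research: Panel B 793/1281 = 61.9%, the 2025 panel 97/128 = 75.8% → the 2025 panel
Overall: Panel B 944/1701 = 55.5%, the 2025 panel 1031/2368 = 43.5% → Panel B
The 2025 panel wins each proposal group but Panel B wins overall — the comparison reverses. The 2025 panel's proposals skew toward translational research, which has a lower base rate.

Yes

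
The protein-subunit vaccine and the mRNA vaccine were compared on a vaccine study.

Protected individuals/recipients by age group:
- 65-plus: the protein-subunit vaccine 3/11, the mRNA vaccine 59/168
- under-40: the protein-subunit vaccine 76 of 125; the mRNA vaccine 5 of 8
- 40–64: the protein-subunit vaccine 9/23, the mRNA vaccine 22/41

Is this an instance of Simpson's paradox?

65-plus: the protein-subunit vaccine 3/11 = 27.3%, the mRNA vaccine 59/168 = 35.1% → the mRNA vaccine
Under-40: the protein-subunit vaccine 76/125 = 60.8%, the mRNA vaccine 5/8 = 62.5% → the mRNA vaccine
40–64: the protein-subunit vaccine 9/23 = 39.1%, the mRNA vaccine 22/41 = 53.7% → the mRNA vaccine
Overall: the protein-subunit vaccine 88/159 = 55.3%, the mRNA vaccine 86/217 = 39.6% → the protein-subunit vaccine
The mRNA vaccine wins each age group but the protein-subunit vaccine wins overall — the comparison reverses. The mRNA vaccine's recipients skew toward 65-plus, which has a lower base rate.

Yes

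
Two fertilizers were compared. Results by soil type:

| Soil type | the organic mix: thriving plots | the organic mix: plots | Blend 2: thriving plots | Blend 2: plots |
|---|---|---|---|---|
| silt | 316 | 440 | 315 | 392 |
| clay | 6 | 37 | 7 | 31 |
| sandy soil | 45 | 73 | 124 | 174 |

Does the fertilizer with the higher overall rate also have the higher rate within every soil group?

Yes

Silt: the organic mix 316/440 = 71.8%, Blend 2 315/392 = 80.4% → Blend 2
Clay: the organic mix 6/37 = 16.2%, Blend 2 7/31 = 22.6% → Blend 2
Sandy soil: the organic mix 45/73 = 61.6%, Blend 2 124/174 = 71.3% → Blend 2
Overall: the organic mix 367/550 = 66.7%, Blend 2 446/597 = 74.7% → Blend 2
Blend 2 wins overall and in every soil group — no reversal.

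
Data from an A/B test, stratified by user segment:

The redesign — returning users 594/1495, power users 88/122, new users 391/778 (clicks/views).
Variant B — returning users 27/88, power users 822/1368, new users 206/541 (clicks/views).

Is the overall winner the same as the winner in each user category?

Returning users: the redesign 594/1495 = 39.7%, Variant B 27/88 = 30.7% → the redesign
Power users: the redesign 88/122 = 72.1%, Variant B 822/1368 = 60.1% → the redesign
New users: the redesign 391/778 = 50.3%, Variant B 206/541 = 38.1% → the redesign
Overall: the redesign 1073/2395 = 44.8%, Variant B 1055/1997 = 52.8% → Variant B
The redesign wins each user group but Variant B wins overall — the comparison reverses. The redesign's views skew toward returning users, which has a lower base rate.

No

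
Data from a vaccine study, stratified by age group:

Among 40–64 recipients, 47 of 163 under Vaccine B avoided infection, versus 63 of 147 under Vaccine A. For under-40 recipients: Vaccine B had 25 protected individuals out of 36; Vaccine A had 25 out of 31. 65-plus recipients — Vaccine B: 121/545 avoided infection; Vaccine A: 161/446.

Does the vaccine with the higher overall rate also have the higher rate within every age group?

Yes

40–64: Vaccine B 47/163 = 28.8%, Vaccine A 63/147 = 42.9% → Vaccine A
Under-40: Vaccine B 25/36 = 69.4%, Vaccine A 25/31 = 80.6% → Vaccine A
65-plus: Vaccine B 121/545 = 22.2%, Vaccine A 161/446 = 36.1% → Vaccine A
Overall: Vaccine B 193/744 = 25.9%, Vaccine A 249/624 = 39.9% → Vaccine A
Vaccine A wins overall and in every age group — no reversal.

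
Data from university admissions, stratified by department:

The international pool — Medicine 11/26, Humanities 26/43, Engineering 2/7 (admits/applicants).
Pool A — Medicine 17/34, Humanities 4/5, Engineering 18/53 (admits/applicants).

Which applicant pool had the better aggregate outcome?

Medicine: the international pool 11/26 = 42.3%, Pool A 17/34 = 50.0% → Pool A
Humanities: the international pool 26/43 = 60.5%, Pool A 4/5 = 80.0% → Pool A
Engineering: the international pool 2/7 = 28.6%, Pool A 18/53 = 34.0% → Pool A
Overall: the international pool 39/76 = 51.3%, Pool A 39/92 = 42.4% → the international pool
(Pool A wins every department group but the international pool wins overall — Pool A's applicants skew toward the low-rate Engineering group.)

the international pool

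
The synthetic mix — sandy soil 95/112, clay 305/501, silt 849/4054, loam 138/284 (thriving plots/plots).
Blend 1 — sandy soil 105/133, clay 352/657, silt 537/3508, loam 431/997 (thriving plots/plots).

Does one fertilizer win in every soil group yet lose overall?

No

Sandy soil: the synthetic mix 95/112 = 84.8%, Blend 1 105/133 = 78.9% → the synthetic mix
Clay: the synthetic mix 305/501 = 60.9%, Blend 1 352/657 = 53.6% → the synthetic mix
Silt: the synthetic mix 849/4054 = 20.9%, Blend 1 537/3508 = 15.3% → the synthetic mix
Loam: the synthetic mix 138/284 = 48.6%, Blend 1 431/997 = 43.2% → the synthetic mix
Overall: the synthetic mix 1387/4951 = 28.0%, Blend 1 1425/5295 = 26.9% → the synthetic mix
The synthetic mix wins overall and in every soil group — no reversal.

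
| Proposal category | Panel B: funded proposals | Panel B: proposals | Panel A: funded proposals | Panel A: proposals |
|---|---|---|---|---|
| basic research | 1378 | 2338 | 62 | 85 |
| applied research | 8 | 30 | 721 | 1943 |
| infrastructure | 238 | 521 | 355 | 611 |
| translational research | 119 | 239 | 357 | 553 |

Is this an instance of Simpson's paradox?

Basic research: Panel B 1378/2338 = 58.9%, Panel A 62/85 = 72.9% → Panel A
Applied research: Panel B 8/30 = 26.7%, Panel A 721/1943 = 37.1% → Panel A
Infrastructure: Panel B 238/521 = 45.7%, Panel A 355/611 = 58.1% → Panel A
Translational research: Panel B 119/239 = 49.8%, Panel A 357/553 = 64.6% → Panel A
Overall: Panel B 1743/3128 = 55.7%, Panel A 1495/3192 = 46.8% → Panel B
Panel A wins each proposal group but Panel B wins overall — the comparison reverses. Panel A's proposals skew toward applied research, which has a lower base rate.

Yes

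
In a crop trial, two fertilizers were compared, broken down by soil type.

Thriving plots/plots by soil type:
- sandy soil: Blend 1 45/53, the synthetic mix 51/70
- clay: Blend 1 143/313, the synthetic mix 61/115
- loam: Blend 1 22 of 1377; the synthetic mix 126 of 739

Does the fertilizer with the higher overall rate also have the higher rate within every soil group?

Sandy soil: Blend 1 45/53 = 84.9%, the synthetic mix 51/70 = 72.9% → Blend 1
Clay: Blend 1 143/313 = 45.7%, the synthetic mix 61/115 = 53.0% → the synthetic mix
Loam: Blend 1 22/1377 = 1.6%, the synthetic mix 126/739 = 17.1% → the synthetic mix
Overall: Blend 1 210/1743 = 12.0%, the synthetic mix 238/924 = 25.8% → the synthetic mix
Neither sweeps: Blend 1 wins 1 of 3 groups, the synthetic mix wins 2. The synthetic mix wins overall but not every group — no Simpson reversal.

No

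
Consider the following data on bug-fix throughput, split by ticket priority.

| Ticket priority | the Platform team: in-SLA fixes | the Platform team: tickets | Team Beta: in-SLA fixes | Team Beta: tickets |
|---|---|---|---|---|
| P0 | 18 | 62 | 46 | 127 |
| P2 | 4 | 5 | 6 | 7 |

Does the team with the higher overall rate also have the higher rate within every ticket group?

P0: the Platform team 18/62 = 29.0%, Team Beta 46/127 = 36.2% → Team Beta
P2: the Platform team 4/5 = 80.0%, Team Beta 6/7 = 85.7% → Team Beta
Overall: the Platform team 22/67 = 32.8%, Team Beta 52/134 = 38.8% → Team Beta
Team Beta wins overall and in every ticket group — no reversal.

Yes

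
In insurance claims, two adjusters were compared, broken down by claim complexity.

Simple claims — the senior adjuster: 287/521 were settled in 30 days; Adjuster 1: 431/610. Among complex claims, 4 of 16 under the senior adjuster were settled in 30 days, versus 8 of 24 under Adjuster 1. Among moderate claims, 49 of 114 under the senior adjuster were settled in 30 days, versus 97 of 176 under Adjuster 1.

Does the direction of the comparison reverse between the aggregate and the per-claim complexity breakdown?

Simple: the senior adjuster 287/521 = 55.1%, Adjuster 1 431/610 = 70.7% → Adjuster 1
Complex: the senior adjuster 4/16 = 25.0%, Adjuster 1 8/24 = 33.3% → Adjuster 1
Moderate: the senior adjuster 49/114 = 43.0%, Adjuster 1 97/176 = 55.1% → Adjuster 1
Overall: the senior adjuster 340/651 = 52.2%, Adjuster 1 536/810 = 66.2% → Adjuster 1
Adjuster 1 wins overall and in every claim group — no reversal.

No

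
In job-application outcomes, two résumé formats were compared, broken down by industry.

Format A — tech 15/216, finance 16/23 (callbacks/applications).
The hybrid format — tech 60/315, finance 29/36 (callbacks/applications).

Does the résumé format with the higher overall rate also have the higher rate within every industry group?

Tech: Format A 15/216 = 6.9%, the hybrid format 60/315 = 19.0% → the hybrid format
Finance: Format A 16/23 = 69.6%, the hybrid format 29/36 = 80.6% → the hybrid format
Overall: Format A 31/239 = 13.0%, the hybrid format 89/351 = 25.4% → the hybrid format
The hybrid format wins overall and in every industry group — no reversal.

Yes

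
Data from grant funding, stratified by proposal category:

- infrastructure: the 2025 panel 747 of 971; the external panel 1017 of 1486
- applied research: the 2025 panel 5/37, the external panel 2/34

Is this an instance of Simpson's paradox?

No

Infrastructure: the 2025 panel 747/971 = 76.9%, the external panel 1017/1486 = 68.4% → the 2025 panel
Applied research: the 2025 panel 5/37 = 13.5%, the external panel 2/34 = 5.9% → the 2025 panel
Overall: the 2025 panel 752/1008 = 74.6%, the external panel 1019/1520 = 67.0% → the 2025 panel
The 2025 panel wins overall and in every proposal group — no reversal.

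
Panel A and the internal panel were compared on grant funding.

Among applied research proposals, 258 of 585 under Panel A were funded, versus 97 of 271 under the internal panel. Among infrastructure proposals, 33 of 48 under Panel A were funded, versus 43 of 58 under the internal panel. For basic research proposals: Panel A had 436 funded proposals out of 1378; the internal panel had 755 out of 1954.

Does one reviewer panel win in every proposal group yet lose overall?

No

Applied research: Panel A 258/585 = 44.1%, the internal panel 97/271 = 35.8% → Panel A
Infrastructure: Panel A 33/48 = 68.8%, the internal panel 43/58 = 74.1% → the internal panel
Basic research: Panel A 436/1378 = 31.6%, the internal panel 755/1954 = 38.6% → the internal panel
Overall: Panel A 727/2011 = 36.2%, the internal panel 895/2283 = 39.2% → the internal panel
Neither sweeps: Panel A wins 1 of 3 groups, the internal panel wins 2. The internal panel wins overall but not every group — no Simpson reversal.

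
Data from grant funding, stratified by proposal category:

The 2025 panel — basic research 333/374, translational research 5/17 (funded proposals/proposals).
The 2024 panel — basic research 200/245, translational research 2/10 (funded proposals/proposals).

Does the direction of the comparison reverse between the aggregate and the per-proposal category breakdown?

No

Basic research: the 2025 panel 333/374 = 89.0%, the 2024 panel 200/245 = 81.6% → the 2025 panel
Translational research: the 2025 panel 5/17 = 29.4%, the 2024 panel 2/10 = 20.0% → the 2025 panel
Overall: the 2025 panel 338/391 = 86.4%, the 2024 panel 202/255 = 79.2% → the 2025 panel
The 2025 panel wins overall and in every proposal group — no reversal.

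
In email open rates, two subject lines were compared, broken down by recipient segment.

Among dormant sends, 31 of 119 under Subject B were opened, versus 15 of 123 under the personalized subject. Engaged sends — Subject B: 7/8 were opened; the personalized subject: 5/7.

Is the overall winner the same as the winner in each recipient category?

Yes

Dormant: Subject B 31/119 = 26.1%, the personalized subject 15/123 = 12.2% → Subject B
Engaged: Subject B 7/8 = 87.5%, the personalized subject 5/7 = 71.4% → Subject B
Overall: Subject B 38/127 = 29.9%, the personalized subject 20/130 = 15.4% → Subject B
Subject B wins overall and in every recipient group — no reversal.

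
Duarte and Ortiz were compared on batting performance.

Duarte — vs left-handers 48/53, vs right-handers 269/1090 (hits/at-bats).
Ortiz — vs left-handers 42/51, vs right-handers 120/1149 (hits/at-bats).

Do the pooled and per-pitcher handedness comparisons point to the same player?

Vs left-handers: Duarte 48/53 = 90.6%, Ortiz 42/51 = 82.4% → Duarte
Vs right-handers: Duarte 269/1090 = 24.7%, Ortiz 120/1149 = 10.4% → Duarte
Overall: Duarte 317/1143 = 27.7%, Ortiz 162/1200 = 13.5% → Duarte
Duarte wins overall and in every pitcher group — no reversal.

Yes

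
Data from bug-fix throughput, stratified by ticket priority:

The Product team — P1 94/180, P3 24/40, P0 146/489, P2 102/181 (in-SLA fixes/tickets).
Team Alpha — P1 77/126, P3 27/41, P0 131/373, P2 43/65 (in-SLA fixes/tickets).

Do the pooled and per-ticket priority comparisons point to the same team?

P1: the Product team 94/180 = 52.2%, Team Alpha 77/126 = 61.1% → Team Alpha
P3: the Product team 24/40 = 60.0%, Team Alpha 27/41 = 65.9% → Team Alpha
P0: the Product team 146/489 = 29.9%, Team Alpha 131/373 = 35.1% → Team Alpha
P2: the Product team 102/181 = 56.4%, Team Alpha 43/65 = 66.2% → Team Alpha
Overall: the Product team 366/890 = 41.1%, Team Alpha 278/605 = 46.0% → Team Alpha
Team Alpha wins overall and in every ticket group — no reversal.

Yes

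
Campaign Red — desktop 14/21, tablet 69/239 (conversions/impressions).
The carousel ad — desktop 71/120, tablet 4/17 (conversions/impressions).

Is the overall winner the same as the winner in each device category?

Desktop: Campaign Red 14/21 = 66.7%, the carousel ad 71/120 = 59.2% → Campaign Red
Tablet: Campaign Red 69/239 = 28.9%, the carousel ad 4/17 = 23.5% → Campaign Red
Overall: Campaign Red 83/260 = 31.9%, the carousel ad 75/137 = 54.7% → the carousel ad
Campaign Red wins each device group but the carousel ad wins overall — the comparison reverses. Campaign Red's impressions skew toward tablet, which has a lower base rate.

No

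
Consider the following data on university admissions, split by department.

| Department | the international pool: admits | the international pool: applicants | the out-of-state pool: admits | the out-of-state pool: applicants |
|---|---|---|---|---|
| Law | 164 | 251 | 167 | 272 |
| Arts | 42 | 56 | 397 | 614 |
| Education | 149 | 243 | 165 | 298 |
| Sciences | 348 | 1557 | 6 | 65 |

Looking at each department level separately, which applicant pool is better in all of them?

the international pool

Law: the international pool 164/251 = 65.3%, the out-of-state pool 167/272 = 61.4% → the international pool
Arts: the international pool 42/56 = 75.0%, the out-of-state pool 397/614 = 64.7% → the international pool
Education: the international pool 149/243 = 61.3%, the out-of-state pool 165/298 = 55.4% → the international pool
Sciences: the international pool 348/1557 = 22.4%, the out-of-state pool 6/65 = 9.2% → the international pool
The international pool has the higher rate in all 4 groups.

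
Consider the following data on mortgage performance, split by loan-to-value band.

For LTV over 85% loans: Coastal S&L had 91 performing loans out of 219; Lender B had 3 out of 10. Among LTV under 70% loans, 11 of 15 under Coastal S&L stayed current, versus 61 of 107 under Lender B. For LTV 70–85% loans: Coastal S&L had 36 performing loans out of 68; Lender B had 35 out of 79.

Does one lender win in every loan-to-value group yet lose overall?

LTV over 85%: Coastal S&L 91/219 = 41.6%, Lender B 3/10 = 30.0% → Coastal S&L
LTV under 70%: Coastal S&L 11/15 = 73.3%, Lender B 61/107 = 57.0% → Coastal S&L
LTV 70–85%: Coastal S&L 36/68 = 52.9%, Lender B 35/79 = 44.3% → Coastal S&L
Overall: Coastal S&L 138/302 = 45.7%, Lender B 99/196 = 50.5% → Lender B
Coastal S&L wins each loan-to-value group but Lender B wins overall — the comparison reverses. Coastal S&L's loans skew toward LTV over 85%, which has a lower base rate.

Yes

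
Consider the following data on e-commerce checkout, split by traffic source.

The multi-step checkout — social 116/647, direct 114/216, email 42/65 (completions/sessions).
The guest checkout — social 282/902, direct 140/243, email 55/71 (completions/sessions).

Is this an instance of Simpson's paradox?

Social: the multi-step checkout 116/647 = 17.9%, the guest checkout 282/902 = 31.3% → the guest checkout
Direct: the multi-step checkout 114/216 = 52.8%, the guest checkout 140/243 = 57.6% → the guest checkout
Email: the multi-step checkout 42/65 = 64.6%, the guest checkout 55/71 = 77.5% → the guest checkout
Overall: the multi-step checkout 272/928 = 29.3%, the guest checkout 477/1216 = 39.2% → the guest checkout
The guest checkout wins overall and in every traffic group — no reversal.

No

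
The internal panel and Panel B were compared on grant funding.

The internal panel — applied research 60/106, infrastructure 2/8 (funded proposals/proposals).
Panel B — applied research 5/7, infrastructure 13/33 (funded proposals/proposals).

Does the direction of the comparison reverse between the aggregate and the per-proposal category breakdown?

Applied research: the internal panel 60/106 = 56.6%, Panel B 5/7 = 71.4% → Panel B
Infrastructure: the internal panel 2/8 = 25.0%, Panel B 13/33 = 39.4% → Panel B
Overall: the internal panel 62/114 = 54.4%, Panel B 18/40 = 45.0% → the internal panel
Panel B wins each proposal group but the internal panel wins overall — the comparison reverses. Panel B's proposals skew toward infrastructure, which has a lower base rate.

Yes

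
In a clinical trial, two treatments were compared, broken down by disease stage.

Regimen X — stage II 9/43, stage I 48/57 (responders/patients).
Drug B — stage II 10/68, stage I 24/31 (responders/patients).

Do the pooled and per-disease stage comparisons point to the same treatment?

Stage II: Regimen X 9/43 = 20.9%, Drug B 10/68 = 14.7% → Regimen X
Stage I: Regimen X 48/57 = 84.2%, Drug B 24/31 = 77.4% → Regimen X
Overall: Regimen X 57/100 = 57.0%, Drug B 34/99 = 34.3% → Regimen X
Regimen X wins overall and in every disease group — no reversal.

Yes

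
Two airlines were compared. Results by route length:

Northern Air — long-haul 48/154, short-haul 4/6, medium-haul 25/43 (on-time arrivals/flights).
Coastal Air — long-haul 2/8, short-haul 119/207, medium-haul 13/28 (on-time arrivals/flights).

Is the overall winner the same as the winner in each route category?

Long-haul: Northern Air 48/154 = 31.2%, Coastal Air 2/8 = 25.0% → Northern Air
Short-haul: Northern Air 4/6 = 66.7%, Coastal Air 119/207 = 57.5% → Northern Air
Medium-haul: Northern Air 25/43 = 58.1%, Coastal Air 13/28 = 46.4% → Northern Air
Overall: Northern Air 77/203 = 37.9%, Coastal Air 134/243 = 55.1% → Coastal Air
Northern Air wins each route group but Coastal Air wins overall — the comparison reverses. Northern Air's flights skew toward long-haul, which has a lower base rate.

No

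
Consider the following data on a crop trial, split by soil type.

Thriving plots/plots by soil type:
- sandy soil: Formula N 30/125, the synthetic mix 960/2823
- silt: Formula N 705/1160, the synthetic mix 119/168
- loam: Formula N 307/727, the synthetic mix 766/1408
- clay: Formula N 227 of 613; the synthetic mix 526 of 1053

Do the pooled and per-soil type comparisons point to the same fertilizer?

Sandy soil: Formula N 30/125 = 24.0%, the synthetic mix 960/2823 = 34.0% → the synthetic mix
Silt: Formula N 705/1160 = 60.8%, the synthetic mix 119/168 = 70.8% → the synthetic mix
Loam: Formula N 307/727 = 42.2%, the synthetic mix 766/1408 = 54.4% → the synthetic mix
Clay: Formula N 227/613 = 37.0%, the synthetic mix 526/1053 = 50.0% → the synthetic mix
Overall: Formula N 1269/2625 = 48.3%, the synthetic mix 2371/5452 = 43.5% → Formula N
The synthetic mix wins each soil group but Formula N wins overall — the comparison reverses. The synthetic mix's plots skew toward sandy soil, which has a lower base rate.

No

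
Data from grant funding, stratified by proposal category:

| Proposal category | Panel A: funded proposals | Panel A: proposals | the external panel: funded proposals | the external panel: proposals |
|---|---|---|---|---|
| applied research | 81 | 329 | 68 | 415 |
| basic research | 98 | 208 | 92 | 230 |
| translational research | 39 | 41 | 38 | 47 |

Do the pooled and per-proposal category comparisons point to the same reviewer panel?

Yes

Applied research: Panel A 81/329 = 24.6%, the external panel 68/415 = 16.4% → Panel A
Basic research: Panel A 98/208 = 47.1%, the external panel 92/230 = 40.0% → Panel A
Translational research: Panel A 39/41 = 95.1%, the external panel 38/47 = 80.9% → Panel A
Overall: Panel A 218/578 = 37.7%, the external panel 198/692 = 28.6% → Panel A
Panel A wins overall and in every proposal group — no reversal.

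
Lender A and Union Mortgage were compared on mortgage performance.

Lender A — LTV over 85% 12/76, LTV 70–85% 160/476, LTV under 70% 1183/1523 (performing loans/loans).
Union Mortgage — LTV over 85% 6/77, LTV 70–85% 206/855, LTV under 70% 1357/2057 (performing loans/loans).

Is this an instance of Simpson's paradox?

No

LTV over 85%: Lender A 12/76 = 15.8%, Union Mortgage 6/77 = 7.8% → Lender A
LTV 70–85%: Lender A 160/476 = 33.6%, Union Mortgage 206/855 = 24.1% → Lender A
LTV under 70%: Lender A 1183/1523 = 77.7%, Union Mortgage 1357/2057 = 66.0% → Lender A
Overall: Lender A 1355/2075 = 65.3%, Union Mortgage 1569/2989 = 52.5% → Lender A
Lender A wins overall and in every loan-to-value group — no reversal.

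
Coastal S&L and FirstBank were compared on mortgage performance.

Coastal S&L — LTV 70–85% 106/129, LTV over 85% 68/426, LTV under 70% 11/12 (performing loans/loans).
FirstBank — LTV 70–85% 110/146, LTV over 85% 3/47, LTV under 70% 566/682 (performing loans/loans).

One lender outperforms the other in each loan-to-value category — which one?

Coastal S&L

LTV 70–85%: Coastal S&L 106/129 = 82.2%, FirstBank 110/146 = 75.3% → Coastal S&L
LTV over 85%: Coastal S&L 68/426 = 16.0%, FirstBank 3/47 = 6.4% → Coastal S&L
LTV under 70%: Coastal S&L 11/12 = 91.7%, FirstBank 566/682 = 83.0% → Coastal S&L
Coastal S&L has the higher rate in all 3 groups.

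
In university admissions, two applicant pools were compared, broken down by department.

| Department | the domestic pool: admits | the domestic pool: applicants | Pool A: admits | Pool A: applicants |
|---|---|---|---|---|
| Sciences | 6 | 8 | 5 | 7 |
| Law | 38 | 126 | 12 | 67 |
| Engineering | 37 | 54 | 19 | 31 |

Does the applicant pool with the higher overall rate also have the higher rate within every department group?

Sciences: the domestic pool 6/8 = 75.0%, Pool A 5/7 = 71.4% → the domestic pool
Law: the domestic pool 38/126 = 30.2%, Pool A 12/67 = 17.9% → the domestic pool
Engineering: the domestic pool 37/54 = 68.5%, Pool A 19/31 = 61.3% → the domestic pool
Overall: the domestic pool 81/188 = 43.1%, Pool A 36/105 = 34.3% → the domestic pool
The domestic pool wins overall and in every department group — no reversal.

Yes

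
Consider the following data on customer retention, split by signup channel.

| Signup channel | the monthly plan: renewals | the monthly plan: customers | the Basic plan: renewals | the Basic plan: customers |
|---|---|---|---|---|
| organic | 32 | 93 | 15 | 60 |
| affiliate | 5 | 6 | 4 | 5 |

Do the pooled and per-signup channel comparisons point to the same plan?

Yes

Organic: the monthly plan 32/93 = 34.4%, the Basic plan 15/60 = 25.0% → the monthly plan
Affiliate: the monthly plan 5/6 = 83.3%, the Basic plan 4/5 = 80.0% → the monthly plan
Overall: the monthly plan 37/99 = 37.4%, the Basic plan 19/65 = 29.2% → the monthly plan
The monthly plan wins overall and in every signup group — no reversal.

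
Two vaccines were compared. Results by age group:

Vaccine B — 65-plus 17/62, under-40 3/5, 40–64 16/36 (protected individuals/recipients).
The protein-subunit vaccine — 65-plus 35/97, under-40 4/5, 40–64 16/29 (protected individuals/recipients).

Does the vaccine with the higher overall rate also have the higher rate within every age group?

65-plus: Vaccine B 17/62 = 27.4%, the protein-subunit vaccine 35/97 = 36.1% → the protein-subunit vaccine
Under-40: Vaccine B 3/5 = 60.0%, the protein-subunit vaccine 4/5 = 80.0% → the protein-subunit vaccine
40–64: Vaccine B 16/36 = 44.4%, the protein-subunit vaccine 16/29 = 55.2% → the protein-subunit vaccine
Overall: Vaccine B 36/103 = 35.0%, the protein-subunit vaccine 55/131 = 42.0% → the protein-subunit vaccine
The protein-subunit vaccine wins overall and in every age group — no reversal.

Yes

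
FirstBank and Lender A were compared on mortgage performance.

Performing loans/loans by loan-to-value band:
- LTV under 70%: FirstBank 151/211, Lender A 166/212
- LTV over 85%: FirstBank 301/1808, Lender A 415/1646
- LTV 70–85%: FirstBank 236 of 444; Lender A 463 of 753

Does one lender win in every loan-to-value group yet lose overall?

No

LTV under 70%: FirstBank 151/211 = 71.6%, Lender A 166/212 = 78.3% → Lender A
LTV over 85%: FirstBank 301/1808 = 16.6%, Lender A 415/1646 = 25.2% → Lender A
LTV 70–85%: FirstBank 236/444 = 53.2%, Lender A 463/753 = 61.5% → Lender A
Overall: FirstBank 688/2463 = 27.9%, Lender A 1044/2611 = 40.0% → Lender A
Lender A wins overall and in every loan-to-value group — no reversal.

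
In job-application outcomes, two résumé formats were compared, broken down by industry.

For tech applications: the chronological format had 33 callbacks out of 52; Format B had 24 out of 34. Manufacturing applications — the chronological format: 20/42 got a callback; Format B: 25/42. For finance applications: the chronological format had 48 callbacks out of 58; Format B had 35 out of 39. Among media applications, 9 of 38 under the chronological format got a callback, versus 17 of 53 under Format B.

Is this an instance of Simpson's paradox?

Tech: the chronological format 33/52 = 63.5%, Format B 24/34 = 70.6% → Format B
Manufacturing: the chronological format 20/42 = 47.6%, Format B 25/42 = 59.5% → Format B
Finance: the chronological format 48/58 = 82.8%, Format B 35/39 = 89.7% → Format B
Media: the chronological format 9/38 = 23.7%, Format B 17/53 = 32.1% → Format B
Overall: the chronological format 110/190 = 57.9%, Format B 101/168 = 60.1% → Format B
Format B wins overall and in every industry group — no reversal.

No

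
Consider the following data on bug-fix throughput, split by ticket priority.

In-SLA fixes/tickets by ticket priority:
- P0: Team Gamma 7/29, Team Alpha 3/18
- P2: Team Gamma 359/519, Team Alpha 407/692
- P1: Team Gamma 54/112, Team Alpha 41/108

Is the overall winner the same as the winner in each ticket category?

Yes

P0: Team Gamma 7/29 = 24.1%, Team Alpha 3/18 = 16.7% → Team Gamma
P2: Team Gamma 359/519 = 69.2%, Team Alpha 407/692 = 58.8% → Team Gamma
P1: Team Gamma 54/112 = 48.2%, Team Alpha 41/108 = 38.0% → Team Gamma
Overall: Team Gamma 420/660 = 63.6%, Team Alpha 451/818 = 55.1% → Team Gamma
Team Gamma wins overall and in every ticket group — no reversal.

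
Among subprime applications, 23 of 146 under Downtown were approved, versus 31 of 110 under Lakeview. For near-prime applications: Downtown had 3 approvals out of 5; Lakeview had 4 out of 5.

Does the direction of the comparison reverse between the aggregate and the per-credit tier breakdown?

Subprime: Downtown 23/146 = 15.8%, Lakeview 31/110 = 28.2% → Lakeview
Near-prime: Downtown 3/5 = 60.0%, Lakeview 4/5 = 80.0% → Lakeview
Overall: Downtown 26/151 = 17.2%, Lakeview 35/115 = 30.4% → Lakeview
Lakeview wins overall and in every credit group — no reversal.

No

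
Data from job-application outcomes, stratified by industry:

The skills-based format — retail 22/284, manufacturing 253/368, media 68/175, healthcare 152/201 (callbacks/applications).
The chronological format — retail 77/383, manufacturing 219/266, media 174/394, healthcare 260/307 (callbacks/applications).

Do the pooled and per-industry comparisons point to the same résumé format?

Yes

Retail: the skills-based format 22/284 = 7.7%, the chronological format 77/383 = 20.1% → the chronological format
Manufacturing: the skills-based format 253/368 = 68.8%, the chronological format 219/266 = 82.3% → the chronological format
Media: the skills-based format 68/175 = 38.9%, the chronological format 174/394 = 44.2% → the chronological format
Healthcare: the skills-based format 152/201 = 75.6%, the chronological format 260/307 = 84.7% → the chronological format
Overall: the skills-based format 495/1028 = 48.2%, the chronological format 730/1350 = 54.1% → the chronological format
The chronological format wins overall and in every industry group — no reversal.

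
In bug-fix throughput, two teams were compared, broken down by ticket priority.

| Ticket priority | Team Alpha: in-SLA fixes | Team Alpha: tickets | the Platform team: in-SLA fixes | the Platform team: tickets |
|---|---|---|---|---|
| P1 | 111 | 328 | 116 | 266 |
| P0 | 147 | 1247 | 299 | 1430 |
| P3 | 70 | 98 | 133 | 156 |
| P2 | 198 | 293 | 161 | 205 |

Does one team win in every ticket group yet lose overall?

No

P1: Team Alpha 111/328 = 33.8%, the Platform team 116/266 = 43.6% → the Platform team
P0: Team Alpha 147/1247 = 11.8%, the Platform team 299/1430 = 20.9% → the Platform team
P3: Team Alpha 70/98 = 71.4%, the Platform team 133/156 = 85.3% → the Platform team
P2: Team Alpha 198/293 = 67.6%, the Platform team 161/205 = 78.5% → the Platform team
Overall: Team Alpha 526/1966 = 26.8%, the Platform team 709/2057 = 34.5% → the Platform team
The Platform team wins overall and in every ticket group — no reversal.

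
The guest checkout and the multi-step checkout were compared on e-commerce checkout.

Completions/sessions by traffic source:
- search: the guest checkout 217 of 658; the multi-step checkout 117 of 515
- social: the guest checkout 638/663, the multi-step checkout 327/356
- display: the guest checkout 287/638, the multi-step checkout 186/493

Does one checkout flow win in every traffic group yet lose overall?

Search: the guest checkout 217/658 = 33.0%, the multi-step checkout 117/515 = 22.7% → the guest checkout
Social: the guest checkout 638/663 = 96.2%, the multi-step checkout 327/356 = 91.9% → the guest checkout
Display: the guest checkout 287/638 = 45.0%, the multi-step checkout 186/493 = 37.7% → the guest checkout
Overall: the guest checkout 1142/1959 = 58.3%, the multi-step checkout 630/1364 = 46.2% → the guest checkout
The guest checkout wins overall and in every traffic group — no reversal.

No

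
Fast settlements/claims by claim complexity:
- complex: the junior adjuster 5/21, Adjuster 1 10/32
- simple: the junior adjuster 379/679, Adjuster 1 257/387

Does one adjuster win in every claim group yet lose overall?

No

Complex: the junior adjuster 5/21 = 23.8%, Adjuster 1 10/32 = 31.2% → Adjuster 1
Simple: the junior adjuster 379/679 = 55.8%, Adjuster 1 257/387 = 66.4% → Adjuster 1
Overall: the junior adjuster 384/700 = 54.9%, Adjuster 1 267/419 = 63.7% → Adjuster 1
Adjuster 1 wins overall and in every claim group — no reversal.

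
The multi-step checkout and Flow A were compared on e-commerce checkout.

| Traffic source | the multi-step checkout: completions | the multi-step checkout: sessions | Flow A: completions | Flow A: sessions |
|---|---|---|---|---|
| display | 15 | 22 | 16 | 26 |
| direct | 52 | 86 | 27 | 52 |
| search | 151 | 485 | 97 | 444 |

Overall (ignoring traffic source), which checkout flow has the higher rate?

Display: the multi-step checkout 15/22 = 68.2%, Flow A 16/26 = 61.5% → the multi-step checkout
Direct: the multi-step checkout 52/86 = 60.5%, Flow A 27/52 = 51.9% → the multi-step checkout
Search: the multi-step checkout 151/485 = 31.1%, Flow A 97/444 = 21.8% → the multi-step checkout
Overall: the multi-step checkout 218/593 = 36.8%, Flow A 140/522 = 26.8% → the multi-step checkout

the multi-step checkout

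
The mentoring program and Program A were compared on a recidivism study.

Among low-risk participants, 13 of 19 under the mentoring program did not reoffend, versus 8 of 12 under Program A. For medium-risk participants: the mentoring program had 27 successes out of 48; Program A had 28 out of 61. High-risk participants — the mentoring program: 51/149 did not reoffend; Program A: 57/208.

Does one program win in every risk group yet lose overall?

Low-risk: the mentoring program 13/19 = 68.4%, Program A 8/12 = 66.7% → the mentoring program
Medium-risk: the mentoring program 27/48 = 56.2%, Program A 28/61 = 45.9% → the mentoring program
High-risk: the mentoring program 51/149 = 34.2%, Program A 57/208 = 27.4% → the mentoring program
Overall: the mentoring program 91/216 = 42.1%, Program A 93/281 = 33.1% → the mentoring program
The mentoring program wins overall and in every risk group — no reversal.

No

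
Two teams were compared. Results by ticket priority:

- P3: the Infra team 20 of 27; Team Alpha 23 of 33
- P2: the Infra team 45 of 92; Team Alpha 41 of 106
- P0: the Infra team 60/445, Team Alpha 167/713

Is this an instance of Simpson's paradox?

P3: the Infra team 20/27 = 74.1%, Team Alpha 23/33 = 69.7% → the Infra team
P2: the Infra team 45/92 = 48.9%, Team Alpha 41/106 = 38.7% → the Infra team
P0: the Infra team 60/445 = 13.5%, Team Alpha 167/713 = 23.4% → Team Alpha
Overall: the Infra team 125/564 = 22.2%, Team Alpha 231/852 = 27.1% → Team Alpha
Neither sweeps: the Infra team wins 2 of 3 groups, Team Alpha wins 1. Team Alpha wins overall but not every group — no Simpson reversal.

No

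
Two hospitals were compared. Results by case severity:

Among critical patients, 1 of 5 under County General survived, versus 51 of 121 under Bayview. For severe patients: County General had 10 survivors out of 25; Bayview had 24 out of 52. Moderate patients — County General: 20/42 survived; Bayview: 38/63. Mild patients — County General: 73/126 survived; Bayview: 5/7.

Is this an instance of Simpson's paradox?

Yes

Critical: County General 1/5 = 20.0%, Bayview 51/121 = 42.1% → Bayview
Severe: County General 10/25 = 40.0%, Bayview 24/52 = 46.2% → Bayview
Moderate: County General 20/42 = 47.6%, Bayview 38/63 = 60.3% → Bayview
Mild: County General 73/126 = 57.9%, Bayview 5/7 = 71.4% → Bayview
Overall: County General 104/198 = 52.5%, Bayview 118/243 = 48.6% → County General
Bayview wins each case group but County General wins overall — the comparison reverses. Bayview's patients skew toward critical, which has a lower base rate.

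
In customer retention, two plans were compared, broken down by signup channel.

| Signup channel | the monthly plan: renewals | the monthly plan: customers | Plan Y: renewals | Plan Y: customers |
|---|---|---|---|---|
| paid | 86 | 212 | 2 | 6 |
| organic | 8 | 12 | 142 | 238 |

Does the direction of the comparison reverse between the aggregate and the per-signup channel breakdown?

Yes

Paid: the monthly plan 86/212 = 40.6%, Plan Y 2/6 = 33.3% → the monthly plan
Organic: the monthly plan 8/12 = 66.7%, Plan Y 142/238 = 59.7% → the monthly plan
Overall: the monthly plan 94/224 = 42.0%, Plan Y 144/244 = 59.0% → Plan Y
The monthly plan wins each signup group but Plan Y wins overall — the comparison reverses. The monthly plan's customers skew toward paid, which has a lower base rate.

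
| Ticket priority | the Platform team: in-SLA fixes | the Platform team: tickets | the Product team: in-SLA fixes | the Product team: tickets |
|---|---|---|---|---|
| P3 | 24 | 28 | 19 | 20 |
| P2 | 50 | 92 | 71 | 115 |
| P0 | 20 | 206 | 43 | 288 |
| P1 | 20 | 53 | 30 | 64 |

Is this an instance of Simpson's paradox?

P3: the Platform team 24/28 = 85.7%, the Product team 19/20 = 95.0% → the Product team
P2: the Platform team 50/92 = 54.3%, the Product team 71/115 = 61.7% → the Product team
P0: the Platform team 20/206 = 9.7%, the Product team 43/288 = 14.9% → the Product team
P1: the Platform team 20/53 = 37.7%, the Product team 30/64 = 46.9% → the Product team
Overall: the Platform team 114/379 = 30.1%, the Product team 163/487 = 33.5% → the Product team
The Product team wins overall and in every ticket group — no reversal.

No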